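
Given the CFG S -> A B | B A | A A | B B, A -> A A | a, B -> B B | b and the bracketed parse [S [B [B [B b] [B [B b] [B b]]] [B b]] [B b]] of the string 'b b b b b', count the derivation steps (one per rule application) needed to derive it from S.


Every bracketed nonterminal node [X ...] in the tree is produced by exactly one rule application.
Reading the tree off as a leftmost derivation:
  Step 1: S  =>  B B   (applied S -> B B)
  Step 2: B B  =>  B B B   (applied B -> B B)
  Step 3: B B B  =>  B B B B   (applied B -> B B)
  Step 4: B B B B  =>  b B B B   (applied B -> b)
  Step 5: b B B B  =>  b B B B B   (applied B -> B B)
  Step 6: b B B B B  =>  b b B B B   (applied B -> b)
  Step 7: b b B B B  =>  b b b B B   (applied B -> b)
  Step 8: b b b B B  =>  b b b b B   (applied B -> b)
  Step 9: b b b b B  =>  b b b b b   (applied B -> b)
Final yield: b b b b b
Total rewrite steps: 9

9


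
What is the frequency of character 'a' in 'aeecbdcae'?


Scanning 'aeecbdcae' for 'a':
  Position 0: 'a' -> MATCH (count: 1)
  Position 7: 'a' -> MATCH (count: 2)
Total occurrences of 'a': 2

2


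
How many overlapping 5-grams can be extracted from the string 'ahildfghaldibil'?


String 'ahildfghaldibil' has length L = 15.
Number of overlapping n-grams = L - n + 1
Substituting: 15 - 5 + 1 = 11

11


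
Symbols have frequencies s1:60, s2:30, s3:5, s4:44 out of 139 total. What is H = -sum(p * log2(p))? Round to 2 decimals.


Computing entropy H = -sum(p_i * log2(p_i)):
  s1: p = 60/139 = 0.4317, -p*log2(p) = 0.5232
  s2: p = 30/139 = 0.2158, -p*log2(p) = 0.4774
  s3: p = 5/139 = 0.0360, -p*log2(p) = 0.1726
  s4: p = 44/139 = 0.3165, -p*log2(p) = 0.5253
H = sum of terms = 1.6985
Rounded to 2 decimals: 1.70

1.70


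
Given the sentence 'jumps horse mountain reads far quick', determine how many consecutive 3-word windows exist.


Word trigrams from [6] words:
  Trigram 1: (jumps horse mountain)
  Trigram 2: (horse mountain reads)
  Trigram 3: (mountain reads far)
  Trigram 4: (reads far quick)
Total word trigrams: 6 - 2 = 4

4


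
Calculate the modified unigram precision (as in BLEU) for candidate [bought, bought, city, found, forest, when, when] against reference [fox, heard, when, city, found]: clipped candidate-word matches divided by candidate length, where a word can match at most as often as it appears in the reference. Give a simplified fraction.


Reference word counts: {'city': 1, 'found': 1, 'fox': 1, 'heard': 1, 'when': 1}
Checking each candidate word (with clipping):
  'bought' -> not in reference -> no match (matches: 0)
  'bought' -> not in reference -> no match (matches: 0)
  'city' -> in reference (ref count 1, used 1/1) -> match (matches: 1)
  'found' -> in reference (ref count 1, used 1/1) -> match (matches: 2)
  'forest' -> not in reference -> no match (matches: 2)
  'when' -> in reference (ref count 1, used 1/1) -> match (matches: 3)
  'when' -> ref count 1 already used up (1/1) -> clipped, no match (matches: 3)
Clipped matches: 3, Candidate length: 7
Precision = 3/7

3/7


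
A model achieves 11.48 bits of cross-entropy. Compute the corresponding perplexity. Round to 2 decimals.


Perplexity formula: PP = 2^H
H = 11.48
PP = 2^11.48
Decompose: 2^11.48 = 2^11 * 2^0.48
2^11 = 2048, 2^0.48 ~ 1.3947437
PP ~ 2048 * 1.3947437 = 2856.4350976
Rounded to 2 decimals: 2856.44

2856.44


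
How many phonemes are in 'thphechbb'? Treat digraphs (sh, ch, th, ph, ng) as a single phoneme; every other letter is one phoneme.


Parsing 'thphechbb' greedily, digraphs first:
  'th' -> digraph (1 consonant phoneme) (phonemes so far: 1)
  'ph' -> digraph (1 consonant phoneme) (phonemes so far: 2)
  'e' -> vowel phoneme (phonemes so far: 3)
  'ch' -> digraph (1 consonant phoneme) (phonemes so far: 4)
  'b' -> consonant phoneme (phonemes so far: 5)
  'b' -> consonant phoneme (phonemes so far: 6)
Total phonemes: 6

6


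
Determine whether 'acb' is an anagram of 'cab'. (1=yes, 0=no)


Sort characters of 'acb': 'abc'
Sort characters of 'cab': 'abc'
Sorted forms match -> they ARE anagrams
Result: 1

1


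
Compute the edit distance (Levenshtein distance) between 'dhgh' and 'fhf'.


Building DP table for s1='dhgh' (len 4) and s2='fhf' (len 3):
       f  h  f
    0  1  2  3
  d 1  1  2  3
  h 2  2  1  2
  g 3  3  2  2
  h 4  4  3  3
Edit distance = dp[4][3] = 3

3


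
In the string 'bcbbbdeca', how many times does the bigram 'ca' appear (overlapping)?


Scanning 'bcbbbdeca' for bigram 'ca':
  Position 0: 'bc' -> no
  Position 1: 'cb' -> no
  Position 2: 'bb' -> no
  Position 3: 'bb' -> no
  Position 4: 'bd' -> no
  Position 5: 'de' -> no
  Position 6: 'ec' -> no
  Position 7: 'ca' -> MATCH
Total matches: 1

1


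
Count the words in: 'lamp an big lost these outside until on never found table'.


Counting words by splitting on spaces:
  Word 1: 'lamp'
  Word 2: 'an'
  Word 3: 'big'
  Word 4: 'lost'
  Word 5: 'these'
  Word 6: 'outside'
  Word 7: 'until'
  Word 8: 'on'
  Word 9: 'never'
  Word 10: 'found'
  Word 11: 'table'
Total words: 11

11


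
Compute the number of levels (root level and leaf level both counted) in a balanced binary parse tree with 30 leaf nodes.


In a balanced binary tree with n leaves the deepest leaf is ceil(log2(n)) edges below the root,
so counting node levels inclusive of root and leaves gives ceil(log2(n)) + 1 levels.
log2(30) = 4.9069
ceil(4.9069) = 5
levels = 5 + 1 = 6

6


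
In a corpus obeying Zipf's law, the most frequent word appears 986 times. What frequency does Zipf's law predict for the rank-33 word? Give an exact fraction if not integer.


Zipf's law: freq(rank) = f1 / rank
f1 = 986, rank = 33
freq = 986 / 33
GCD(986, 33) = 1
Simplified: 986/33

986/33


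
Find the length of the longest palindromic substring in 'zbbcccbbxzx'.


Scanning 'zbbcccbbxzx' for palindromic substrings.
Substring at positions 1-7: 'bbcccbb'.
Check: reverse('bbcccbb') = 'bbcccbb' -> palindrome confirmed.
Neighbouring characters ('z' / 'x') break symmetry, so it cannot extend further.
No longer palindromic substring exists; longest length = 7

7


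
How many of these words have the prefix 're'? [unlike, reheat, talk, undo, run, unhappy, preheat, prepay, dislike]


Checking each word for prefix 're':
  'unlike' -> no (count: 0)
  'reheat' -> YES, starts with 're' (count: 1)
  'talk' -> no (count: 1)
  'undo' -> no (count: 1)
  'run' -> no (count: 1)
  'unhappy' -> no (count: 1)
  'preheat' -> no (count: 1)
  'prepay' -> no (count: 1)
  'dislike' -> no (count: 1)
Total with prefix 're': 1

1


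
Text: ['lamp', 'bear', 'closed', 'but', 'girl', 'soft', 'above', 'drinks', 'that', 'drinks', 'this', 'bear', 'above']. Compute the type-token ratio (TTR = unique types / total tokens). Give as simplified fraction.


Tokens: 13
Unique types: ('above', 'bear', 'but', 'closed', 'drinks', 'girl', 'lamp', 'soft', 'that', 'this') = 10
TTR = 10/13
Already in lowest terms.

10/13


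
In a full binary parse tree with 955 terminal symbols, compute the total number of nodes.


Leaf nodes (terminals): 955
Internal nodes = n - 1 = 955 - 1 = 954
Total = leaves + internal = 955 + 954 = 1909

1909


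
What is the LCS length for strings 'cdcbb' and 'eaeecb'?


DP table for LCS of 'cdcbb' and 'eaeecb':
       e  a  e  e  c  b
    0  0  0  0  0  0  0
  c 0  0  0  0  0  1  1
  d 0  0  0  0  0  1  1
  c 0  0  0  0  0  1  1
  b 0  0  0  0  0  1  2
  b 0  0  0  0  0  1  2
LCS: 'cb'
LCS length = 2

2


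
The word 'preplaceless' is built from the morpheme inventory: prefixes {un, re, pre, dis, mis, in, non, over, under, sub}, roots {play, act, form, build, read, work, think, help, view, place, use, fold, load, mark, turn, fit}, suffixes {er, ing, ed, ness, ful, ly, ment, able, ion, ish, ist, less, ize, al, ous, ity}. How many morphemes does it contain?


Segmenting 'preplaceless' against the inventory:
  'pre' -> prefix (morpheme 1)
  'place' -> root (morpheme 2)
  'less' -> suffix (morpheme 3)
Total morphemes: 3

3


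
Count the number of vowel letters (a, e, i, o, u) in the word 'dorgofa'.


Scanning each character of 'dorgofa':
  Position 1: 'd' -> consonant (running count: 0)
  Position 2: 'o' -> vowel (running count: 1)
  Position 3: 'r' -> consonant (running count: 1)
  Position 4: 'g' -> consonant (running count: 1)
  Position 5: 'o' -> vowel (running count: 2)
  Position 6: 'f' -> consonant (running count: 2)
  Position 7: 'a' -> vowel (running count: 3)
Total vowels: 3

3


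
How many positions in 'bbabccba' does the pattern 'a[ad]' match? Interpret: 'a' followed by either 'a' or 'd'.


Pattern: a[ad] means 'a' followed by either 'a' or 'd'.
Scanning 'bbabccba' position-by-position:
  Pos 0: window 'bb' -> no
  Pos 1: window 'ba' -> no
  Pos 2: window 'ab' -> no
  Pos 3: window 'bc' -> no
  Pos 4: window 'cc' -> no
  Pos 5: window 'cb' -> no
  Pos 6: window 'ba' -> no
  Pos 7: window 'a' -> no
Total matches: 0

0


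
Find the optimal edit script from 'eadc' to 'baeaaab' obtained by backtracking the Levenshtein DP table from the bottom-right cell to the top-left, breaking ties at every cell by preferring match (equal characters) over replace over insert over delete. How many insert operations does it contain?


Edit distance = 5. Backtracking from cell (4, 7) with preference match > replace > insert > delete,
then listing the resulting alignment 'eadc' -> 'baeaaab' left to right:
  Step 1: insert 'b' [insertion #1]
  Step 2: insert 'a' [insertion #2]
  Step 3: keep 'e'
  Step 4: insert 'a' [insertion #3]
  Step 5: keep 'a'
  Step 6: replace d->a
  Step 7: replace c->b
Total insertions: 3

3


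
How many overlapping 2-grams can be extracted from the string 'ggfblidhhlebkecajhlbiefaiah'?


String 'ggfblidhhlebkecajhlbiefaiah' has length L = 27.
Number of overlapping n-grams = L - n + 1
Substituting: 27 - 2 + 1 = 26

26


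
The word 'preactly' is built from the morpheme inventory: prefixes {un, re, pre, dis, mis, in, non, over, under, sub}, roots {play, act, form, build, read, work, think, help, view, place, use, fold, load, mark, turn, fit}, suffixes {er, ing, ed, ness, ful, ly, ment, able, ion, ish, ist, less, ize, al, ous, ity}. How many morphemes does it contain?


Segmenting 'preactly' against the inventory:
  'pre' -> prefix (morpheme 1)
  'act' -> root (morpheme 2)
  'ly' -> suffix (morpheme 3)
Total morphemes: 3

3


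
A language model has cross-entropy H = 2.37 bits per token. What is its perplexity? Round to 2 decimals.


Perplexity formula: PP = 2^H
H = 2.37
PP = 2^2.37
Decompose: 2^2.37 = 2^2 * 2^0.37
2^2 = 4, 2^0.37 ~ 1.2923528
PP ~ 4 * 1.2923528 = 5.1694112
Rounded to 2 decimals: 5.17

5.17


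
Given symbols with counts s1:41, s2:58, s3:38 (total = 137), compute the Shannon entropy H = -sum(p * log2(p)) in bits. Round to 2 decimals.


Computing entropy H = -sum(p_i * log2(p_i)):
  s1: p = 41/137 = 0.2993, -p*log2(p) = 0.5209
  s2: p = 58/137 = 0.4234, -p*log2(p) = 0.5250
  s3: p = 38/137 = 0.2774, -p*log2(p) = 0.5132
H = sum of terms = 1.5591
Rounded to 2 decimals: 1.56

1.56


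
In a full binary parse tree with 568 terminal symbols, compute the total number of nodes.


Leaf nodes (terminals): 568
Internal nodes = n - 1 = 568 - 1 = 567
Total = leaves + internal = 568 + 567 = 1135

1135


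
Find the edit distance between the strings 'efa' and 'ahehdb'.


Building DP table for s1='efa' (len 3) and s2='ahehdb' (len 6):
       a  h  e  h  d  b
    0  1  2  3  4  5  6
  e 1  1  2  2  3  4  5
  f 2  2  2  3  3  4  5
  a 3  2  3  3  4  4  5
Edit distance = dp[3][6] = 5

5


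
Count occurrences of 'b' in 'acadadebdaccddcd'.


Scanning 'acadadebdaccddcd' for 'b':
  Position 7: 'b' -> MATCH (count: 1)
Total occurrences of 'b': 1

1


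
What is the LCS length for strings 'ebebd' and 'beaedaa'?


DP table for LCS of 'ebebd' and 'beaedaa':
       b  e  a  e  d  a  a
    0  0  0  0  0  0  0  0
  e 0  0  1  1  1  1  1  1
  b 0  1  1  1  1  1  1  1
  e 0  1  2  2  2  2  2  2
  b 0  1  2  2  2  2  2  2
  d 0  1  2  2  2  3  3  3
LCS: 'eed'
LCS length = 3

3


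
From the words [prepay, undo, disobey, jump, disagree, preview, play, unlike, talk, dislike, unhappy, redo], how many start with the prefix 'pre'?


Checking each word for prefix 'pre':
  'prepay' -> YES, starts with 'pre' (count: 1)
  'undo' -> no (count: 1)
  'disobey' -> no (count: 1)
  'jump' -> no (count: 1)
  'disagree' -> no (count: 1)
  'preview' -> YES, starts with 'pre' (count: 2)
  'play' -> no (count: 2)
  'unlike' -> no (count: 2)
  'talk' -> no (count: 2)
  'dislike' -> no (count: 2)
  'unhappy' -> no (count: 2)
  'redo' -> no (count: 2)
Total with prefix 'pre': 2

2


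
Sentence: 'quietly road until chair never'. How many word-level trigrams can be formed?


Word trigrams from [5] words:
  Trigram 1: (quietly road until)
  Trigram 2: (road until chair)
  Trigram 3: (until chair never)
Total word trigrams: 5 - 2 = 3

3


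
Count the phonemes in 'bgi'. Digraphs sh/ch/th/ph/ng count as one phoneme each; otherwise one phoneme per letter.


Parsing 'bgi' greedily, digraphs first:
  'b' -> consonant phoneme (phonemes so far: 1)
  'g' -> consonant phoneme (phonemes so far: 2)
  'i' -> vowel phoneme (phonemes so far: 3)
Total phonemes: 3

3


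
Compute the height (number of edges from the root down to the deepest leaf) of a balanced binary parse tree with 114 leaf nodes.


In a balanced binary tree with n leaves the deepest leaf is ceil(log2(n)) edges below the root.
log2(114) = 6.8329
ceil(6.8329) = 7
height (edges) = 7

7


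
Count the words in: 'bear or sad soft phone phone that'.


Counting words by splitting on spaces:
  Word 1: 'bear'
  Word 2: 'or'
  Word 3: 'sad'
  Word 4: 'soft'
  Word 5: 'phone'
  Word 6: 'phone'
  Word 7: 'that'
Total words: 7

7


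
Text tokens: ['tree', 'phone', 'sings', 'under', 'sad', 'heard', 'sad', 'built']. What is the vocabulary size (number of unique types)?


Listing all tokens and tracking unique types:
  Token 1: 'tree' -> NEW (unique so far: 1)
  Token 2: 'phone' -> NEW (unique so far: 2)
  Token 3: 'sings' -> NEW (unique so far: 3)
  Token 4: 'under' -> NEW (unique so far: 4)
  Token 5: 'sad' -> NEW (unique so far: 5)
  Token 6: 'heard' -> NEW (unique so far: 6)
  Token 7: 'sad' -> duplicate (unique so far: 6)
  Token 8: 'built' -> NEW (unique so far: 7)
Unique types: ('built', 'heard', 'phone', 'sad', 'sings', 'tree', 'under')
Vocabulary size: 7

7


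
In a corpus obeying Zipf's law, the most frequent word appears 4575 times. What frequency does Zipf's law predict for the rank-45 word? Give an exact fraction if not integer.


Zipf's law: freq(rank) = f1 / rank
f1 = 4575, rank = 45
freq = 4575 / 45
GCD(4575, 45) = 15
Simplified: 305/3

305/3


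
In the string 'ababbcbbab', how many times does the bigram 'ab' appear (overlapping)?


Scanning 'ababbcbbab' for bigram 'ab':
  Position 0: 'ab' -> MATCH
  Position 1: 'ba' -> no
  Position 2: 'ab' -> MATCH
  Position 3: 'bb' -> no
  Position 4: 'bc' -> no
  Position 5: 'cb' -> no
  Position 6: 'bb' -> no
  Position 7: 'ba' -> no
  Position 8: 'ab' -> MATCH
Total matches: 3

3


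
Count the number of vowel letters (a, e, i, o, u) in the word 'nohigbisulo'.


Scanning each character of 'nohigbisulo':
  Position 1: 'n' -> consonant (running count: 0)
  Position 2: 'o' -> vowel (running count: 1)
  Position 3: 'h' -> consonant (running count: 1)
  Position 4: 'i' -> vowel (running count: 2)
  Position 5: 'g' -> consonant (running count: 2)
  Position 6: 'b' -> consonant (running count: 2)
  Position 7: 'i' -> vowel (running count: 3)
  Position 8: 's' -> consonant (running count: 3)
  Position 9: 'u' -> vowel (running count: 4)
  Position 10: 'l' -> consonant (running count: 4)
  Position 11: 'o' -> vowel (running count: 5)
Total vowels: 5

5


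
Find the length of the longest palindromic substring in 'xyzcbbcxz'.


Scanning 'xyzcbbcxz' for palindromic substrings.
Substring at positions 3-6: 'cbbc'.
Check: reverse('cbbc') = 'cbbc' -> palindrome confirmed.
Neighbouring characters ('z' / 'x') break symmetry, so it cannot extend further.
No longer palindromic substring exists; longest length = 4

4


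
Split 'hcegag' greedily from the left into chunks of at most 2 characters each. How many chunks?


'hcegag' has 6 characters.
Chunking with max size 2:
  Chunk 1: 'hc' (positions 0-1)
  Chunk 2: 'eg' (positions 2-3)
  Chunk 3: 'ag' (positions 4-5)
Total chunks: ceil(6 / 2) = 3

3


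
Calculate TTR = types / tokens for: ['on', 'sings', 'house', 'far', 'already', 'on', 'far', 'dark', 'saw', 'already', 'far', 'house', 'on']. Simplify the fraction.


Tokens: 13
Unique types: ('already', 'dark', 'far', 'house', 'on', 'saw', 'sings') = 7
TTR = 7/13
Already in lowest terms.

7/13


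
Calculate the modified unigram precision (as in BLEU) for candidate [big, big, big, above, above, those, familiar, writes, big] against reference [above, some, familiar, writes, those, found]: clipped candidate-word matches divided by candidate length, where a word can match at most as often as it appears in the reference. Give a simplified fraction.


Reference word counts: {'above': 1, 'familiar': 1, 'found': 1, 'some': 1, 'those': 1, 'writes': 1}
Checking each candidate word (with clipping):
  'big' -> not in reference -> no match (matches: 0)
  'big' -> not in reference -> no match (matches: 0)
  'big' -> not in reference -> no match (matches: 0)
  'above' -> in reference (ref count 1, used 1/1) -> match (matches: 1)
  'above' -> ref count 1 already used up (1/1) -> clipped, no match (matches: 1)
  'those' -> in reference (ref count 1, used 1/1) -> match (matches: 2)
  'familiar' -> in reference (ref count 1, used 1/1) -> match (matches: 3)
  'writes' -> in reference (ref count 1, used 1/1) -> match (matches: 4)
  'big' -> not in reference -> no match (matches: 4)
Clipped matches: 4, Candidate length: 9
Precision = 4/9

4/9


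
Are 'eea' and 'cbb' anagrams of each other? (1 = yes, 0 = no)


Sort characters of 'eea': 'aee'
Sort characters of 'cbb': 'bbc'
Sorted forms differ -> they are NOT anagrams
Result: 0

0


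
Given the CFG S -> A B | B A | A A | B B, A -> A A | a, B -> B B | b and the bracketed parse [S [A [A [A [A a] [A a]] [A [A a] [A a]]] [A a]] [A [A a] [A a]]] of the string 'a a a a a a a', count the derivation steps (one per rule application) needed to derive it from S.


Every bracketed nonterminal node [X ...] in the tree is produced by exactly one rule application.
Reading the tree off as a leftmost derivation:
  Step 1: S  =>  A A   (applied S -> A A)
  Step 2: A A  =>  A A A   (applied A -> A A)
  Step 3: A A A  =>  A A A A   (applied A -> A A)
  Step 4: A A A A  =>  A A A A A   (applied A -> A A)
  Step 5: A A A A A  =>  a A A A A   (applied A -> a)
  Step 6: a A A A A  =>  a a A A A   (applied A -> a)
  Step 7: a a A A A  =>  a a A A A A   (applied A -> A A)
  Step 8: a a A A A A  =>  a a a A A A   (applied A -> a)
  Step 9: a a a A A A  =>  a a a a A A   (applied A -> a)
  Step 10: a a a a A A  =>  a a a a a A   (applied A -> a)
  Step 11: a a a a a A  =>  a a a a a A A   (applied A -> A A)
  Step 12: a a a a a A A  =>  a a a a a a A   (applied A -> a)
  Step 13: a a a a a a A  =>  a a a a a a a   (applied A -> a)
Final yield: a a a a a a a
Total rewrite steps: 13

13


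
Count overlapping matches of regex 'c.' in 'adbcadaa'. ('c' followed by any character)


Pattern: c. means 'c' followed by any character.
Scanning 'adbcadaa' position-by-position:
  Pos 0: window 'ad' -> no
  Pos 1: window 'db' -> no
  Pos 2: window 'bc' -> no
  Pos 3: window 'ca' -> MATCH
  Pos 4: window 'ad' -> no
  Pos 5: window 'da' -> no
  Pos 6: window 'aa' -> no
  Pos 7: window 'a' -> no
Total matches: 1

1


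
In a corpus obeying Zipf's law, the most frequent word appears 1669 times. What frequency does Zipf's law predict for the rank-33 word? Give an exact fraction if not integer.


Zipf's law: freq(rank) = f1 / rank
f1 = 1669, rank = 33
freq = 1669 / 33
GCD(1669, 33) = 1
Simplified: 1669/33

1669/33


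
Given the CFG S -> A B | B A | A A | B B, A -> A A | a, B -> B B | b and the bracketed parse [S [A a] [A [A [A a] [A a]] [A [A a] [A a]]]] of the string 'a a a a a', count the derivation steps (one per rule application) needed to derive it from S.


Every bracketed nonterminal node [X ...] in the tree is produced by exactly one rule application.
Reading the tree off as a leftmost derivation:
  Step 1: S  =>  A A   (applied S -> A A)
  Step 2: A A  =>  a A   (applied A -> a)
  Step 3: a A  =>  a A A   (applied A -> A A)
  Step 4: a A A  =>  a A A A   (applied A -> A A)
  Step 5: a A A A  =>  a a A A   (applied A -> a)
  Step 6: a a A A  =>  a a a A   (applied A -> a)
  Step 7: a a a A  =>  a a a A A   (applied A -> A A)
  Step 8: a a a A A  =>  a a a a A   (applied A -> a)
  Step 9: a a a a A  =>  a a a a a   (applied A -> a)
Final yield: a a a a a
Total rewrite steps: 9

9


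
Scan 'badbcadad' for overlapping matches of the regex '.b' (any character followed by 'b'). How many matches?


Pattern: .b means any character followed by 'b'.
Scanning 'badbcadad' position-by-position:
  Pos 0: window 'ba' -> no
  Pos 1: window 'ad' -> no
  Pos 2: window 'db' -> MATCH
  Pos 3: window 'bc' -> no
  Pos 4: window 'ca' -> no
  Pos 5: window 'ad' -> no
  Pos 6: window 'da' -> no
  Pos 7: window 'ad' -> no
  Pos 8: window 'd' -> no
Total matches: 1

1


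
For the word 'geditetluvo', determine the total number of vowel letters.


Scanning each character of 'geditetluvo':
  Position 1: 'g' -> consonant (running count: 0)
  Position 2: 'e' -> vowel (running count: 1)
  Position 3: 'd' -> consonant (running count: 1)
  Position 4: 'i' -> vowel (running count: 2)
  Position 5: 't' -> consonant (running count: 2)
  Position 6: 'e' -> vowel (running count: 3)
  Position 7: 't' -> consonant (running count: 3)
  Position 8: 'l' -> consonant (running count: 3)
  Position 9: 'u' -> vowel (running count: 4)
  Position 10: 'v' -> consonant (running count: 4)
  Position 11: 'o' -> vowel (running count: 5)
Total vowels: 5

5


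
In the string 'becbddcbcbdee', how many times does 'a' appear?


Scanning 'becbddcbcbdee' for 'a':
  No matches found.
Total occurrences of 'a': 0

0


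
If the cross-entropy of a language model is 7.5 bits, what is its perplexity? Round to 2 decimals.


Perplexity formula: PP = 2^H
H = 7.5
PP = 2^7.5
Decompose: 2^7.5 = 2^7 * 2^0.5 = 2^7 * sqrt(2)
2^7 = 128, sqrt(2) ~ 1.4142136
PP ~ 128 * 1.4142136 = 181.0193408
Rounded to 2 decimals: 181.02

181.02


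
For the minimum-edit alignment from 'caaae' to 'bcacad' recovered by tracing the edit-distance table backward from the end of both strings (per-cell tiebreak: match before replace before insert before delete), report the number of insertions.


Edit distance = 3. Backtracking from cell (5, 6) with preference match > replace > insert > delete,
then listing the resulting alignment 'caaae' -> 'bcacad' left to right:
  Step 1: insert 'b' [insertion #1]
  Step 2: keep 'c'
  Step 3: keep 'a'
  Step 4: replace a->c
  Step 5: keep 'a'
  Step 6: replace e->d
Total insertions: 1

1


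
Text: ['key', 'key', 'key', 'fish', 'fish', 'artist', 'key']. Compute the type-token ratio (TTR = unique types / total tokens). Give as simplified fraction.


Tokens: 7
Unique types: ('artist', 'fish', 'key') = 3
TTR = 3/7
Already in lowest terms.

3/7


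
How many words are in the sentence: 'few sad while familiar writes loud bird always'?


Counting words by splitting on spaces:
  Word 1: 'few'
  Word 2: 'sad'
  Word 3: 'while'
  Word 4: 'familiar'
  Word 5: 'writes'
  Word 6: 'loud'
  Word 7: 'bird'
  Word 8: 'always'
Total words: 8

8


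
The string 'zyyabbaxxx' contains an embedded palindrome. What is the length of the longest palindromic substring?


Scanning 'zyyabbaxxx' for palindromic substrings.
Substring at positions 3-6: 'abba'.
Check: reverse('abba') = 'abba' -> palindrome confirmed.
Neighbouring characters ('y' / 'x') break symmetry, so it cannot extend further.
No longer palindromic substring exists; longest length = 4

4


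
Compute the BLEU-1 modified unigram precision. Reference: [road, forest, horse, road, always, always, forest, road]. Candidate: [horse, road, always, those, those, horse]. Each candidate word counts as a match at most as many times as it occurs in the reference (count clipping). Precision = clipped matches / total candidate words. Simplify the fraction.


Reference word counts: {'always': 2, 'forest': 2, 'horse': 1, 'road': 3}
Checking each candidate word (with clipping):
  'horse' -> in reference (ref count 1, used 1/1) -> match (matches: 1)
  'road' -> in reference (ref count 3, used 1/3) -> match (matches: 2)
  'always' -> in reference (ref count 2, used 1/2) -> match (matches: 3)
  'those' -> not in reference -> no match (matches: 3)
  'those' -> not in reference -> no match (matches: 3)
  'horse' -> ref count 1 already used up (1/1) -> clipped, no match (matches: 3)
Clipped matches: 3, Candidate length: 6
Precision = 3/6 = 1/2

1/2


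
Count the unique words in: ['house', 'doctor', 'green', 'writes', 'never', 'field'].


Listing all tokens and tracking unique types:
  Token 1: 'house' -> NEW (unique so far: 1)
  Token 2: 'doctor' -> NEW (unique so far: 2)
  Token 3: 'green' -> NEW (unique so far: 3)
  Token 4: 'writes' -> NEW (unique so far: 4)
  Token 5: 'never' -> NEW (unique so far: 5)
  Token 6: 'field' -> NEW (unique so far: 6)
Unique types: ('doctor', 'field', 'green', 'house', 'never', 'writes')
Vocabulary size: 6

6


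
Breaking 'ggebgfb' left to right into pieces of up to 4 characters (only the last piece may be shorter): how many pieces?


'ggebgfb' has 7 characters.
Chunking with max size 4:
  Chunk 1: 'ggeb' (positions 0-3)
  Chunk 2: 'gfb' (positions 4-6)
Total chunks: ceil(7 / 4) = 2

2


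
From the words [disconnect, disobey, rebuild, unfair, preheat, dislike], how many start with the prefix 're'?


Checking each word for prefix 're':
  'disconnect' -> no (count: 0)
  'disobey' -> no (count: 0)
  'rebuild' -> YES, starts with 're' (count: 1)
  'unfair' -> no (count: 1)
  'preheat' -> no (count: 1)
  'dislike' -> no (count: 1)
Total with prefix 're': 1

1


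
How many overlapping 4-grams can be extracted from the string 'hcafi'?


String 'hcafi' has length L = 5.
Number of overlapping n-grams = L - n + 1
Substituting: 5 - 4 + 1 = 2

2


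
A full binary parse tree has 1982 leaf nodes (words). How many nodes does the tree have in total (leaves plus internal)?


Leaf nodes (terminals): 1982
Internal nodes = n - 1 = 1982 - 1 = 1981
Total = leaves + internal = 1982 + 1981 = 3963

3963


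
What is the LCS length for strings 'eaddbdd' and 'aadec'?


DP table for LCS of 'eaddbdd' and 'aadec':
       a  a  d  e  c
    0  0  0  0  0  0
  e 0  0  0  0  1  1
  a 0  1  1  1  1  1
  d 0  1  1  2  2  2
  d 0  1  1  2  2  2
  b 0  1  1  2  2  2
  d 0  1  1  2  2  2
  d 0  1  1  2  2  2
LCS: 'ad'
LCS length = 2

2


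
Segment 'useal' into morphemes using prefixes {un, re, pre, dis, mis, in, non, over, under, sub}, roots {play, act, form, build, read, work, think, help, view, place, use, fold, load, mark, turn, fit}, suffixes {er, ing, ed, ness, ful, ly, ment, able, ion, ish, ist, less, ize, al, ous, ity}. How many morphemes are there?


Segmenting 'useal' against the inventory:
  'use' -> root (morpheme 1)
  'al' -> suffix (morpheme 2)
Total morphemes: 2

2


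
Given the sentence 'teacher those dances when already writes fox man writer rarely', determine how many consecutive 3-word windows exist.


Word trigrams from [10] words:
  Trigram 1: (teacher those dances)
  Trigram 2: (those dances when)
  Trigram 3: (dances when already)
  Trigram 4: (when already writes)
  Trigram 5: (already writes fox)
  Trigram 6: (writes fox man)
  Trigram 7: (fox man writer)
  Trigram 8: (man writer rarely)
Total word trigrams: 10 - 2 = 8

8


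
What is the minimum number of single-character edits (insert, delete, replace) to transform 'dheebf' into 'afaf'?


Building DP table for s1='dheebf' (len 6) and s2='afaf' (len 4):
       a  f  a  f
    0  1  2  3  4
  d 1  1  2  3  4
  h 2  2  2  3  4
  e 3  3  3  3  4
  e 4  4  4  4  4
  b 5  5  5  5  5
  f 6  6  5  6  5
Edit distance = dp[6][4] = 5

5


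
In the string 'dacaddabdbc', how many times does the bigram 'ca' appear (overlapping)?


Scanning 'dacaddabdbc' for bigram 'ca':
  Position 0: 'da' -> no
  Position 1: 'ac' -> no
  Position 2: 'ca' -> MATCH
  Position 3: 'ad' -> no
  Position 4: 'dd' -> no
  Position 5: 'da' -> no
  Position 6: 'ab' -> no
  Position 7: 'bd' -> no
  Position 8: 'db' -> no
  Position 9: 'bc' -> no
Total matches: 1

1


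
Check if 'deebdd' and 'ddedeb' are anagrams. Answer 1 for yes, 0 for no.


Sort characters of 'deebdd': 'bdddee'
Sort characters of 'ddedeb': 'bdddee'
Sorted forms match -> they ARE anagrams
Result: 1

1


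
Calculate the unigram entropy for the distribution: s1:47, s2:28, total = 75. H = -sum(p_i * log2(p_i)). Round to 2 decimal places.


Computing entropy H = -sum(p_i * log2(p_i)):
  s1: p = 47/75 = 0.6267, -p*log2(p) = 0.4225
  s2: p = 28/75 = 0.3733, -p*log2(p) = 0.5307
H = sum of terms = 0.9532
Rounded to 2 decimals: 0.95

0.95


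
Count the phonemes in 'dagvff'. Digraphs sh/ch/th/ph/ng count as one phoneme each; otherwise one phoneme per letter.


Parsing 'dagvff' greedily, digraphs first:
  'd' -> consonant phoneme (phonemes so far: 1)
  'a' -> vowel phoneme (phonemes so far: 2)
  'g' -> consonant phoneme (phonemes so far: 3)
  'v' -> consonant phoneme (phonemes so far: 4)
  'f' -> consonant phoneme (phonemes so far: 5)
  'f' -> consonant phoneme (phonemes so far: 6)
Total phonemes: 6

6


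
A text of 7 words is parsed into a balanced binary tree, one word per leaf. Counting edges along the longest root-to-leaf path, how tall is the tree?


In a balanced binary tree with n leaves the deepest leaf is ceil(log2(n)) edges below the root.
log2(7) = 2.8074
ceil(2.8074) = 3
height (edges) = 3

3


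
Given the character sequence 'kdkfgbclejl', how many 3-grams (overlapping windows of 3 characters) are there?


String 'kdkfgbclejl' has length L = 11.
Number of overlapping n-grams = L - n + 1
Substituting: 11 - 3 + 1 = 9

9


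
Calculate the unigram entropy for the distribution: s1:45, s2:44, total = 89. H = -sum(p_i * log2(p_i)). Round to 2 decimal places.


Computing entropy H = -sum(p_i * log2(p_i)):
  s1: p = 45/89 = 0.5056, -p*log2(p) = 0.4975
  s2: p = 44/89 = 0.4944, -p*log2(p) = 0.5024
H = sum of terms = 0.9999
Rounded to 2 decimals: 1.00

1.00


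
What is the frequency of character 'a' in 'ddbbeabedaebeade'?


Scanning 'ddbbeabedaebeade' for 'a':
  Position 5: 'a' -> MATCH (count: 1)
  Position 9: 'a' -> MATCH (count: 2)
  Position 13: 'a' -> MATCH (count: 3)
Total occurrences of 'a': 3

3


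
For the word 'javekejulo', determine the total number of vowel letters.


Scanning each character of 'javekejulo':
  Position 1: 'j' -> consonant (running count: 0)
  Position 2: 'a' -> vowel (running count: 1)
  Position 3: 'v' -> consonant (running count: 1)
  Position 4: 'e' -> vowel (running count: 2)
  Position 5: 'k' -> consonant (running count: 2)
  Position 6: 'e' -> vowel (running count: 3)
  Position 7: 'j' -> consonant (running count: 3)
  Position 8: 'u' -> vowel (running count: 4)
  Position 9: 'l' -> consonant (running count: 4)
  Position 10: 'o' -> vowel (running count: 5)
Total vowels: 5

5


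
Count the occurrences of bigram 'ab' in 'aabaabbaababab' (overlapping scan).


Scanning 'aabaabbaababab' for bigram 'ab':
  Position 0: 'aa' -> no
  Position 1: 'ab' -> MATCH
  Position 2: 'ba' -> no
  Position 3: 'aa' -> no
  Position 4: 'ab' -> MATCH
  Position 5: 'bb' -> no
  Position 6: 'ba' -> no
  Position 7: 'aa' -> no
  Position 8: 'ab' -> MATCH
  Position 9: 'ba' -> no
  Position 10: 'ab' -> MATCH
  Position 11: 'ba' -> no
  Position 12: 'ab' -> MATCH
Total matches: 5

5


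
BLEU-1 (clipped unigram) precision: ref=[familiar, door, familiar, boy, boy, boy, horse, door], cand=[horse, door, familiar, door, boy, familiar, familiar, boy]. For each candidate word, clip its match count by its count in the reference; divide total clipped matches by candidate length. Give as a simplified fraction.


Reference word counts: {'boy': 3, 'door': 2, 'familiar': 2, 'horse': 1}
Checking each candidate word (with clipping):
  'horse' -> in reference (ref count 1, used 1/1) -> match (matches: 1)
  'door' -> in reference (ref count 2, used 1/2) -> match (matches: 2)
  'familiar' -> in reference (ref count 2, used 1/2) -> match (matches: 3)
  'door' -> in reference (ref count 2, used 2/2) -> match (matches: 4)
  'boy' -> in reference (ref count 3, used 1/3) -> match (matches: 5)
  'familiar' -> in reference (ref count 2, used 2/2) -> match (matches: 6)
  'familiar' -> ref count 2 already used up (2/2) -> clipped, no match (matches: 6)
  'boy' -> in reference (ref count 3, used 2/3) -> match (matches: 7)
Clipped matches: 7, Candidate length: 8
Precision = 7/8

7/8


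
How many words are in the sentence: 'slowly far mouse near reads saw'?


Counting words by splitting on spaces:
  Word 1: 'slowly'
  Word 2: 'far'
  Word 3: 'mouse'
  Word 4: 'near'
  Word 5: 'reads'
  Word 6: 'saw'
Total words: 6

6


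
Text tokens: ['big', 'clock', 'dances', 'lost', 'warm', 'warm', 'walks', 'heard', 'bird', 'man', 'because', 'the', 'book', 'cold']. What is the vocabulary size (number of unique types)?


Listing all tokens and tracking unique types:
  Token 1: 'big' -> NEW (unique so far: 1)
  Token 2: 'clock' -> NEW (unique so far: 2)
  Token 3: 'dances' -> NEW (unique so far: 3)
  Token 4: 'lost' -> NEW (unique so far: 4)
  Token 5: 'warm' -> NEW (unique so far: 5)
  Token 6: 'warm' -> duplicate (unique so far: 5)
  Token 7: 'walks' -> NEW (unique so far: 6)
  Token 8: 'heard' -> NEW (unique so far: 7)
  Token 9: 'bird' -> NEW (unique so far: 8)
  Token 10: 'man' -> NEW (unique so far: 9)
  Token 11: 'because' -> NEW (unique so far: 10)
  Token 12: 'the' -> NEW (unique so far: 11)
  Token 13: 'book' -> NEW (unique so far: 12)
  Token 14: 'cold' -> NEW (unique so far: 13)
Unique types: ('because', 'big', 'bird', 'book', 'clock', 'cold', 'dances', 'heard', 'lost', 'man', 'the', 'walks', 'warm')
Vocabulary size: 13

13


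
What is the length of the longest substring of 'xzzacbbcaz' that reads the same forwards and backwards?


Scanning 'xzzacbbcaz' for palindromic substrings.
Substring at positions 2-9: 'zacbbcaz'.
Check: reverse('zacbbcaz') = 'zacbbcaz' -> palindrome confirmed.
Neighbouring characters ('z' / '-') break symmetry, so it cannot extend further.
No longer palindromic substring exists; longest length = 8

8


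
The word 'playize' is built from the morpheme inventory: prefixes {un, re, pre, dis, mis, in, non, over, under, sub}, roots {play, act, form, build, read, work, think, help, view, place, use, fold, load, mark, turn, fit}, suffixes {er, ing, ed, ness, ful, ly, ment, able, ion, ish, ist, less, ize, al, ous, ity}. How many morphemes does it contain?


Segmenting 'playize' against the inventory:
  'play' -> root (morpheme 1)
  'ize' -> suffix (morpheme 2)
Total morphemes: 2

2


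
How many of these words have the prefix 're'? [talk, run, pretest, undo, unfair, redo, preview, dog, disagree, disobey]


Checking each word for prefix 're':
  'talk' -> no (count: 0)
  'run' -> no (count: 0)
  'pretest' -> no (count: 0)
  'undo' -> no (count: 0)
  'unfair' -> no (count: 0)
  'redo' -> YES, starts with 're' (count: 1)
  'preview' -> no (count: 1)
  'dog' -> no (count: 1)
  'disagree' -> no (count: 1)
  'disobey' -> no (count: 1)
Total with prefix 're': 1

1


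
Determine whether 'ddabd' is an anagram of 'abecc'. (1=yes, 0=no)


Sort characters of 'ddabd': 'abddd'
Sort characters of 'abecc': 'abcce'
Sorted forms differ -> they are NOT anagrams
Result: 0

0


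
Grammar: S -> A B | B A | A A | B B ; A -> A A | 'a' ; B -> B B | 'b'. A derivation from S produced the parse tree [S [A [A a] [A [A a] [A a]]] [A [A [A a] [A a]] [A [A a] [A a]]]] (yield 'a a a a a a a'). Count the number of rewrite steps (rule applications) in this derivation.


Every bracketed nonterminal node [X ...] in the tree is produced by exactly one rule application.
Reading the tree off as a leftmost derivation:
  Step 1: S  =>  A A   (applied S -> A A)
  Step 2: A A  =>  A A A   (applied A -> A A)
  Step 3: A A A  =>  a A A   (applied A -> a)
  Step 4: a A A  =>  a A A A   (applied A -> A A)
  Step 5: a A A A  =>  a a A A   (applied A -> a)
  Step 6: a a A A  =>  a a a A   (applied A -> a)
  Step 7: a a a A  =>  a a a A A   (applied A -> A A)
  Step 8: a a a A A  =>  a a a A A A   (applied A -> A A)
  Step 9: a a a A A A  =>  a a a a A A   (applied A -> a)
  Step 10: a a a a A A  =>  a a a a a A   (applied A -> a)
  Step 11: a a a a a A  =>  a a a a a A A   (applied A -> A A)
  Step 12: a a a a a A A  =>  a a a a a a A   (applied A -> a)
  Step 13: a a a a a a A  =>  a a a a a a a   (applied A -> a)
Final yield: a a a a a a a
Total rewrite steps: 13

13


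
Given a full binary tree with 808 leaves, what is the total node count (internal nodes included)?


Leaf nodes (terminals): 808
Internal nodes = n - 1 = 808 - 1 = 807
Total = leaves + internal = 808 + 807 = 1615

1615


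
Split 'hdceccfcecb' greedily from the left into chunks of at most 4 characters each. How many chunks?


'hdceccfcecb' has 11 characters.
Chunking with max size 4:
  Chunk 1: 'hdce' (positions 0-3)
  Chunk 2: 'ccfc' (positions 4-7)
  Chunk 3: 'ecb' (positions 8-10)
Total chunks: ceil(11 / 4) = 3

3


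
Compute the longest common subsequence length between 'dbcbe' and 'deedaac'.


DP table for LCS of 'dbcbe' and 'deedaac':
       d  e  e  d  a  a  c
    0  0  0  0  0  0  0  0
  d 0  1  1  1  1  1  1  1
  b 0  1  1  1  1  1  1  1
  c 0  1  1  1  1  1  1  2
  b 0  1  1  1  1  1  1  2
  e 0  1  2  2  2  2  2  2
LCS: 'dc'
LCS length = 2

2


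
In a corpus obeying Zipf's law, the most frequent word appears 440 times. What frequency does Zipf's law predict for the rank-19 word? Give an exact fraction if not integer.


Zipf's law: freq(rank) = f1 / rank
f1 = 440, rank = 19
freq = 440 / 19
GCD(440, 19) = 1
Simplified: 440/19

440/19


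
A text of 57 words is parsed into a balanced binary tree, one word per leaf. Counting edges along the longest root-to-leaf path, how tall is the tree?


In a balanced binary tree with n leaves the deepest leaf is ceil(log2(n)) edges below the root.
log2(57) = 5.8329
ceil(5.8329) = 6
height (edges) = 6

6


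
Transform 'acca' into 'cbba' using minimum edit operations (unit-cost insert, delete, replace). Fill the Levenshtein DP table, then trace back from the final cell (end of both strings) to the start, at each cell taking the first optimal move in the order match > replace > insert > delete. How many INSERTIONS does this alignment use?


Edit distance = 3. Backtracking from cell (4, 4) with preference match > replace > insert > delete,
then listing the resulting alignment 'acca' -> 'cbba' left to right:
  Step 1: replace a->c
  Step 2: replace c->b
  Step 3: replace c->b
  Step 4: keep 'a'
Total insertions: 0

0


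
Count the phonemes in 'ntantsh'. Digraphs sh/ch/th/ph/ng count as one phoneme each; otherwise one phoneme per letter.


Parsing 'ntantsh' greedily, digraphs first:
  'n' -> consonant phoneme (phonemes so far: 1)
  't' -> consonant phoneme (phonemes so far: 2)
  'a' -> vowel phoneme (phonemes so far: 3)
  'n' -> consonant phoneme (phonemes so far: 4)
  't' -> consonant phoneme (phonemes so far: 5)
  'sh' -> digraph (1 consonant phoneme) (phonemes so far: 6)
Total phonemes: 6

6


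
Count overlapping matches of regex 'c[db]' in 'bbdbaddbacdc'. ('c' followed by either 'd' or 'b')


Pattern: c[db] means 'c' followed by either 'd' or 'b'.
Scanning 'bbdbaddbacdc' position-by-position:
  Pos 0: window 'bb' -> no
  Pos 1: window 'bd' -> no
  Pos 2: window 'db' -> no
  Pos 3: window 'ba' -> no
  Pos 4: window 'ad' -> no
  Pos 5: window 'dd' -> no
  Pos 6: window 'db' -> no
  Pos 7: window 'ba' -> no
  Pos 8: window 'ac' -> no
  Pos 9: window 'cd' -> MATCH
  Pos 10: window 'dc' -> no
  Pos 11: window 'c' -> no
Total matches: 1

1
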